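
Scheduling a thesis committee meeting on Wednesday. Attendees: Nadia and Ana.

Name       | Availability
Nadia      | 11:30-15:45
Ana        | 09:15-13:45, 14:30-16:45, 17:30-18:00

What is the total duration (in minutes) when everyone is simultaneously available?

Nadia ∩ Ana: 11:30-13:45, 14:30-15:45.
Summing the common windows: 135 + 75 = 210 minutes.

210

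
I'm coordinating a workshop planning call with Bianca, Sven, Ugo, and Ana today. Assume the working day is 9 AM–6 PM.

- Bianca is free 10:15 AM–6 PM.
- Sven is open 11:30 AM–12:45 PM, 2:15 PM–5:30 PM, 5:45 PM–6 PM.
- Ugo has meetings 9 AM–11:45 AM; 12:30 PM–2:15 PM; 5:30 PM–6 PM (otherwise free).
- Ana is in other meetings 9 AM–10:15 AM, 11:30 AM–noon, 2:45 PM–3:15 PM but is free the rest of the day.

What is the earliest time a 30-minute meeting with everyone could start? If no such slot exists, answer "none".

Bianca free: 10:15-18:00.
Sven free: 11:30-12:45, 14:15-17:30, 17:45-18:00.
Ugo free: 11:45-12:30, 14:15-17:30 (invert busy blocks within the working day).
Ana free: 10:15-11:30, 12:00-14:45, 15:15-18:00 (invert busy blocks within the working day).
Bianca ∩ Sven: 11:30-12:45, 14:15-17:30, 17:45-18:00.
Bianca ∩ Sven ∩ Ugo: 11:45-12:30, 14:15-17:30.
Bianca ∩ Sven ∩ Ugo ∩ Ana: 12:00-12:30, 14:15-14:45, 15:15-17:30.
Those are the intersection windows.
The first common window of at least 30 minutes is 12:00-12:30, so the earliest start is 12:00.

12:00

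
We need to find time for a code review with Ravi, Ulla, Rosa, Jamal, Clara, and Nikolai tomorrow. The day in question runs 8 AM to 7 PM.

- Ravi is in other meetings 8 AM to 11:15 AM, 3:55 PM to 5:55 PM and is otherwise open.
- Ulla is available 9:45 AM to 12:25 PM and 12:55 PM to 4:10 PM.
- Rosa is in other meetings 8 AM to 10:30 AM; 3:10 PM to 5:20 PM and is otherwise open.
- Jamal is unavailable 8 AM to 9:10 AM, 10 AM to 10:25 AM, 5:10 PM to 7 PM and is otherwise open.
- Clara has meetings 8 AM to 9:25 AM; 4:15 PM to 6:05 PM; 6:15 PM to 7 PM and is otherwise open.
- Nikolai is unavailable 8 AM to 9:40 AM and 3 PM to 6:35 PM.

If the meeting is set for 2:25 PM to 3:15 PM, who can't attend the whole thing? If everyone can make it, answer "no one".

Ravi free: 11:15-15:55, 17:55-19:00 (invert busy blocks within the working day).
Ulla free: 09:45-12:25, 12:55-16:10.
Rosa free: 10:30-15:10, 17:20-19:00 (invert busy blocks within the working day).
Jamal free: 09:10-10:00, 10:25-17:10 (invert busy blocks within the working day).
Clara free: 09:25-16:15, 18:05-18:15 (invert busy blocks within the working day).
Nikolai free: 09:40-15:00, 18:35-19:00 (invert busy blocks within the working day).
Ravi: free for 14:25-15:15. Ulla: free for 14:25-15:15. Rosa: not fully free for 14:25-15:15. Jamal: free for 14:25-15:15. Clara: free for 14:25-15:15. Nikolai: not fully free for 14:25-15:15.

Nikolai, Rosa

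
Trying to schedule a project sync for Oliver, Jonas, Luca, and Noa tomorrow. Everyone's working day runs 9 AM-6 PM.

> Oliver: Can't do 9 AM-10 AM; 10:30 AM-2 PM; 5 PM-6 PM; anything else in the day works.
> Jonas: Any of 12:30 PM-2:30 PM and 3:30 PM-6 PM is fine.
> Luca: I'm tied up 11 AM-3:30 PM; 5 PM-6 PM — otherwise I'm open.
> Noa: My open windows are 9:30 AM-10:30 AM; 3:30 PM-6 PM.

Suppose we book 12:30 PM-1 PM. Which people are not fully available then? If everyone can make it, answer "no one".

Oliver free: 10:00-10:30, 14:00-17:00 (invert busy blocks within the working day).
Jonas free: 12:30-14:30, 15:30-18:00.
Luca free: 09:00-11:00, 15:30-17:00 (invert busy blocks within the working day).
Noa free: 09:30-10:30, 15:30-18:00.
Oliver: not fully free for 12:30-13:00. Jonas: free for 12:30-13:00. Luca: not fully free for 12:30-13:00. Noa: not fully free for 12:30-13:00.

Luca, Noa, Oliver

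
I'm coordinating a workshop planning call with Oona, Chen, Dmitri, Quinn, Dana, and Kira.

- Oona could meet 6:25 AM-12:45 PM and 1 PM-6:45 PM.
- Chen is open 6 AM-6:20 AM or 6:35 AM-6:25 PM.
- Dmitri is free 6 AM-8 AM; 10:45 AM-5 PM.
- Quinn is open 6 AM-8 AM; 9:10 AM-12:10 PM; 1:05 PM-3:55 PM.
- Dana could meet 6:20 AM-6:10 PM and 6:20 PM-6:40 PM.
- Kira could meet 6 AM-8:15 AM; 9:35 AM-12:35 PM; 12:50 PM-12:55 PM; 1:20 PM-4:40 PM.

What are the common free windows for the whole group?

Oona ∩ Chen: 06:35-12:45, 13:00-18:25.
Oona ∩ Chen ∩ Dmitri: 06:35-08:00, 10:45-12:45, 13:00-17:00.
Oona ∩ Chen ∩ Dmitri ∩ Quinn: 06:35-08:00, 10:45-12:10, 13:05-15:55.
Oona ∩ Chen ∩ Dmitri ∩ Quinn ∩ Dana: 06:35-08:00, 10:45-12:10, 13:05-15:55.
Oona ∩ Chen ∩ Dmitri ∩ Quinn ∩ Dana ∩ Kira: 06:35-08:00, 10:45-12:10, 13:20-15:55.

06:35-08:00, 10:45-12:10, 13:20-15:55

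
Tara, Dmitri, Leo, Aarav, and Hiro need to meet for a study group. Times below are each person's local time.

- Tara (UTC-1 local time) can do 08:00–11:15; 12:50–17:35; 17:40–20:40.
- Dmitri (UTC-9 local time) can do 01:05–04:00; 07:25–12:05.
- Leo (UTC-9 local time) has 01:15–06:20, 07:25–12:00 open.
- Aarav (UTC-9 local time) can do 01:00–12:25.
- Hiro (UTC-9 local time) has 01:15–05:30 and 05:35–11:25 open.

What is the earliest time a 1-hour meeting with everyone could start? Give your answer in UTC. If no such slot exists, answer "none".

Tara in UTC: 09:00-12:15, 13:50-18:35, 18:40-21:40 (add 1h to convert from UTC-1).
Dmitri in UTC: 10:05-13:00, 16:25-21:05 (add 9h to convert from UTC-9).
Leo in UTC: 10:15-15:20, 16:25-21:00 (add 9h to convert from UTC-9).
Aarav in UTC: 10:00-21:25 (add 9h to convert from UTC-9).
Hiro in UTC: 10:15-14:30, 14:35-20:25 (add 9h to convert from UTC-9).
Tara ∩ Dmitri: 10:05-12:15, 16:25-18:35, 18:40-21:05.
Tara ∩ Dmitri ∩ Leo: 10:15-12:15, 16:25-18:35, 18:40-21:00.
Tara ∩ Dmitri ∩ Leo ∩ Aarav: 10:15-12:15, 16:25-18:35, 18:40-21:00.
Tara ∩ Dmitri ∩ Leo ∩ Aarav ∩ Hiro: 10:15-12:15, 16:25-18:35, 18:40-20:25.
So the common availability across everyone is 10:15-12:15, 16:25-18:35, 18:40-20:25.
The first common window of at least 60 minutes is 10:15-12:15, so the earliest start is 10:15.

10:15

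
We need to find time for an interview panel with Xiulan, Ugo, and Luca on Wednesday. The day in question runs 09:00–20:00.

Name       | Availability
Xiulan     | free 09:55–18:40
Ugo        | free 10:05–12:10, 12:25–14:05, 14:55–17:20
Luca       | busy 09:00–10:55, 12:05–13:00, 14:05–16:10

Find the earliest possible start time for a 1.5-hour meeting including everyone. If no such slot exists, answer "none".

Xiulan free: 09:55-18:40.
Ugo free: 10:05-12:10, 12:25-14:05, 14:55-17:20.
Luca free: 10:55-12:05, 13:00-14:05, 16:10-20:00 (invert busy blocks within the working day).
Xiulan ∩ Ugo: 10:05-12:10, 12:25-14:05, 14:55-17:20.
Xiulan ∩ Ugo ∩ Luca: 10:55-12:05, 13:00-14:05, 16:10-17:20.
No common window is at least 90 minutes long.

none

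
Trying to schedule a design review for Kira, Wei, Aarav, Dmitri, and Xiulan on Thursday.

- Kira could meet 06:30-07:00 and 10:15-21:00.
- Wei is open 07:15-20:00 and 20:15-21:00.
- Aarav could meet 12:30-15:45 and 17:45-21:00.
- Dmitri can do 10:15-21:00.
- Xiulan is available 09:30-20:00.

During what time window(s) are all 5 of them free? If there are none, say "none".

12:30-15:45, 17:45-20:00

Kira ∩ Wei: 10:15-20:00, 20:15-21:00.
Kira ∩ Wei ∩ Aarav: 12:30-15:45, 17:45-20:00, 20:15-21:00.
Kira ∩ Wei ∩ Aarav ∩ Dmitri: 12:30-15:45, 17:45-20:00, 20:15-21:00.
Kira ∩ Wei ∩ Aarav ∩ Dmitri ∩ Xiulan: 12:30-15:45, 17:45-20:00.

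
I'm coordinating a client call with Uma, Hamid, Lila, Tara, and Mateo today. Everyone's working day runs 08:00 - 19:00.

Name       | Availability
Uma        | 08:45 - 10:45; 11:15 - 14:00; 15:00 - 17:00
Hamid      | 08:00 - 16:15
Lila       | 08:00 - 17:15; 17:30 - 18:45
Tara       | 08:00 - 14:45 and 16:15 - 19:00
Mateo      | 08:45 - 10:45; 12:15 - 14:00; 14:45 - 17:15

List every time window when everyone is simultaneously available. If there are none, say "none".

Uma ∩ Hamid: 08:45-10:45, 11:15-14:00, 15:00-16:15.
Uma ∩ Hamid ∩ Lila: 08:45-10:45, 11:15-14:00, 15:00-16:15.
Uma ∩ Hamid ∩ Lila ∩ Tara: 08:45-10:45, 11:15-14:00.
Uma ∩ Hamid ∩ Lila ∩ Tara ∩ Mateo: 08:45-10:45, 12:15-14:00.

08:45-10:45, 12:15-14:00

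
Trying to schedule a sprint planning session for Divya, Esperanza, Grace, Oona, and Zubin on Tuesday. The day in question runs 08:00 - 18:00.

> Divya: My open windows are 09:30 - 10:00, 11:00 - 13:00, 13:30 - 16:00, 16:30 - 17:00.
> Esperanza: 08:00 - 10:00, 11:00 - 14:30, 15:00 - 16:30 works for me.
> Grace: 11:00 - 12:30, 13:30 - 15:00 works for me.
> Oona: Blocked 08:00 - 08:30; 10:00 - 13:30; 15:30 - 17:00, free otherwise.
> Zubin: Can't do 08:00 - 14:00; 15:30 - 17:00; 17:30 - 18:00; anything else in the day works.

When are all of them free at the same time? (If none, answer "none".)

Divya free: 09:30-10:00, 11:00-13:00, 13:30-16:00, 16:30-17:00.
Esperanza free: 08:00-10:00, 11:00-14:30, 15:00-16:30.
Grace free: 11:00-12:30, 13:30-15:00.
Oona free: 08:30-10:00, 13:30-15:30, 17:00-18:00 (invert busy blocks within the working day).
Zubin free: 14:00-15:30, 17:00-17:30 (invert busy blocks within the working day).
Divya ∩ Esperanza: 09:30-10:00, 11:00-13:00, 13:30-14:30, 15:00-16:00.
Divya ∩ Esperanza ∩ Grace: 11:00-12:30, 13:30-14:30.
Divya ∩ Esperanza ∩ Grace ∩ Oona: 13:30-14:30.
Divya ∩ Esperanza ∩ Grace ∩ Oona ∩ Zubin: 14:00-14:30.
Those are the intersection windows.

14:00-14:30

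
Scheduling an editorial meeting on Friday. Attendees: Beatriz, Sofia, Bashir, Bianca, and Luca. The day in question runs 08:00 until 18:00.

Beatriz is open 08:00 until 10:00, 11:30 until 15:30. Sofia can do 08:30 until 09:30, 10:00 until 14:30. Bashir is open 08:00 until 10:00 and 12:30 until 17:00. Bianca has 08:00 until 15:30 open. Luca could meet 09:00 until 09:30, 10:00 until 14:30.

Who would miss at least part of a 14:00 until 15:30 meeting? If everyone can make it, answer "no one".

Beatriz: free for 14:00-15:30. Sofia: not fully free for 14:00-15:30. Bashir: free for 14:00-15:30. Bianca: free for 14:00-15:30. Luca: not fully free for 14:00-15:30.

Luca, Sofia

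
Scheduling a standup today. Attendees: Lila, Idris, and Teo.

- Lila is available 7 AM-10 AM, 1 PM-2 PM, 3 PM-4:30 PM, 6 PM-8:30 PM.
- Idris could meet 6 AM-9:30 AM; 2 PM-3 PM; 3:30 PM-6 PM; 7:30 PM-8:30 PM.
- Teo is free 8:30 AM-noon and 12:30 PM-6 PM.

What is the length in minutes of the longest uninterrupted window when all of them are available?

Lila ∩ Idris: 07:00-09:30, 15:30-16:30, 19:30-20:30.
Lila ∩ Idris ∩ Teo: 08:30-09:30, 15:30-16:30.
Those are the intersection windows.
The longest is 08:30-09:30 at 60 minutes.

60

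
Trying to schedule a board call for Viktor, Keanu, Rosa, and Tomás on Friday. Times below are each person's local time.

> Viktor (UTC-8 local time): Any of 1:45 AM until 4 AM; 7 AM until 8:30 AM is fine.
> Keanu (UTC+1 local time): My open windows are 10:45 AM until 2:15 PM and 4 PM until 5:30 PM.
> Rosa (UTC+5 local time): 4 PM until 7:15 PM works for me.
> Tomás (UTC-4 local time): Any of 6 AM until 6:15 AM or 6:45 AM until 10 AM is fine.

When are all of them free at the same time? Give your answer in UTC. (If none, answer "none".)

Viktor in UTC: 09:45-12:00, 15:00-16:30 (add 8h to convert from UTC-8).
Keanu in UTC: 09:45-13:15, 15:00-16:30 (subtract 1h to convert from UTC+1).
Rosa in UTC: 11:00-14:15 (subtract 5h to convert from UTC+5).
Tomás in UTC: 10:00-10:15, 10:45-14:00 (add 4h to convert from UTC-4).
Viktor ∩ Keanu: 09:45-12:00, 15:00-16:30.
Viktor ∩ Keanu ∩ Rosa: 11:00-12:00.
Viktor ∩ Keanu ∩ Rosa ∩ Tomás: 11:00-12:00.
Those are the intersection windows.

11:00-12:00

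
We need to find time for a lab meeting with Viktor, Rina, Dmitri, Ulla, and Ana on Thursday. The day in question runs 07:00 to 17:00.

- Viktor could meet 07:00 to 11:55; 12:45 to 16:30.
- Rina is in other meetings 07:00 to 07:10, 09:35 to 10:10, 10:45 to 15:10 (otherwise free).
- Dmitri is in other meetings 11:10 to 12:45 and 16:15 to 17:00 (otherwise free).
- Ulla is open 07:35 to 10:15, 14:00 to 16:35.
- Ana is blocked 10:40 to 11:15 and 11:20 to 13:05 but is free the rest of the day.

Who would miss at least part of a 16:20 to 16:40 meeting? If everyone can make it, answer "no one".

Viktor free: 07:00-11:55, 12:45-16:30.
Rina free: 07:10-09:35, 10:10-10:45, 15:10-17:00 (invert busy blocks within the working day).
Dmitri free: 07:00-11:10, 12:45-16:15 (invert busy blocks within the working day).
Ulla free: 07:35-10:15, 14:00-16:35.
Ana free: 07:00-10:40, 11:15-11:20, 13:05-17:00 (invert busy blocks within the working day).
Viktor: not fully free for 16:20-16:40. Rina: free for 16:20-16:40. Dmitri: not fully free for 16:20-16:40. Ulla: not fully free for 16:20-16:40. Ana: free for 16:20-16:40.

Dmitri, Ulla, Viktor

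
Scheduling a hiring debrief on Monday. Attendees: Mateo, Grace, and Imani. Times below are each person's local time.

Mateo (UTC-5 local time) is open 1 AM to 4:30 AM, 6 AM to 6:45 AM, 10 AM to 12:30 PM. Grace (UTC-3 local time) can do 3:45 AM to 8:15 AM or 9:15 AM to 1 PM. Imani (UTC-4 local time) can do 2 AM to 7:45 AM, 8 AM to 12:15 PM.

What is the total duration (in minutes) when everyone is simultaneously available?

240

Mateo in UTC: 06:00-09:30, 11:00-11:45, 15:00-17:30 (add 5h to convert from UTC-5).
Grace in UTC: 06:45-11:15, 12:15-16:00 (add 3h to convert from UTC-3).
Imani in UTC: 06:00-11:45, 12:00-16:15 (add 4h to convert from UTC-4).
Mateo ∩ Grace: 06:45-09:30, 11:00-11:15, 15:00-16:00.
Mateo ∩ Grace ∩ Imani: 06:45-09:30, 11:00-11:15, 15:00-16:00.
Summing the common windows: 165 + 15 + 60 = 240 minutes.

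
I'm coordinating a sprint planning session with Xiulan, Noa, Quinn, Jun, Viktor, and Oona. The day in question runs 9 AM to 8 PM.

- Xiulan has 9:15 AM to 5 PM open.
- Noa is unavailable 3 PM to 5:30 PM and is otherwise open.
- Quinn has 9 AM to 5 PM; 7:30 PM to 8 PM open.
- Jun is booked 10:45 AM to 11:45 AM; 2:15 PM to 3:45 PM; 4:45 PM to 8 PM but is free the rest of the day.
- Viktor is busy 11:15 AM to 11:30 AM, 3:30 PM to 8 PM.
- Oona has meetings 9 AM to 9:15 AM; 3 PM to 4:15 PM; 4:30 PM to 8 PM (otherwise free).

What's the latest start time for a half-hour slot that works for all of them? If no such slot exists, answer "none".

13:45

Xiulan free: 09:15-17:00.
Noa free: 09:00-15:00, 17:30-20:00 (invert busy blocks within the working day).
Quinn free: 09:00-17:00, 19:30-20:00.
Jun free: 09:00-10:45, 11:45-14:15, 15:45-16:45 (invert busy blocks within the working day).
Viktor free: 09:00-11:15, 11:30-15:30 (invert busy blocks within the working day).
Oona free: 09:15-15:00, 16:15-16:30 (invert busy blocks within the working day).
Xiulan ∩ Noa: 09:15-15:00.
Xiulan ∩ Noa ∩ Quinn: 09:15-15:00.
Xiulan ∩ Noa ∩ Quinn ∩ Jun: 09:15-10:45, 11:45-14:15.
Xiulan ∩ Noa ∩ Quinn ∩ Jun ∩ Viktor: 09:15-10:45, 11:45-14:15.
Xiulan ∩ Noa ∩ Quinn ∩ Jun ∩ Viktor ∩ Oona: 09:15-10:45, 11:45-14:15.
Those are the intersection windows.
The last common window of at least 30 minutes is 11:45-14:15; a 30-minute meeting can start as late as 13:45 and still end by 14:15.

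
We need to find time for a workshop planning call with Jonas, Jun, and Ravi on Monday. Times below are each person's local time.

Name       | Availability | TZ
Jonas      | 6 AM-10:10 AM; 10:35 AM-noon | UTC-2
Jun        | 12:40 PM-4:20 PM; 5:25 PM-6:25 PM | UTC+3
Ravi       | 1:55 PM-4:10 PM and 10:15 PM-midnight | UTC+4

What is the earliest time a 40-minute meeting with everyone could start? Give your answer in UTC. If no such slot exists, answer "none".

Jonas in UTC: 08:00-12:10, 12:35-14:00 (add 2h to convert from UTC-2).
Jun in UTC: 09:40-13:20, 14:25-15:25 (subtract 3h to convert from UTC+3).
Ravi in UTC: 09:55-12:10, 18:15-20:00 (subtract 4h to convert from UTC+4).
Jonas ∩ Jun: 09:40-12:10, 12:35-13:20.
Jonas ∩ Jun ∩ Ravi: 09:55-12:10.
Those are the intersection windows.
The first common window of at least 40 minutes is 09:55-12:10, so the earliest start is 09:55.

09:55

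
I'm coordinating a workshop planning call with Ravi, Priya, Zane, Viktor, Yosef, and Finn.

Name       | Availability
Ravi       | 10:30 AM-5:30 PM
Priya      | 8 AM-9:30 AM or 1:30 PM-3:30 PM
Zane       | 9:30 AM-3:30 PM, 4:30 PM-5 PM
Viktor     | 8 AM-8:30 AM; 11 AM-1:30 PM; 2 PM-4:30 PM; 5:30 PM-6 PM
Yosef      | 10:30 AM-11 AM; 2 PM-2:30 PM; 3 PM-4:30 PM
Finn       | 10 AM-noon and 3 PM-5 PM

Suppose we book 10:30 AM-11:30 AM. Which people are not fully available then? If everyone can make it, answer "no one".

Ravi: free for 10:30-11:30. Priya: not fully free for 10:30-11:30. Zane: free for 10:30-11:30. Viktor: not fully free for 10:30-11:30. Yosef: not fully free for 10:30-11:30. Finn: free for 10:30-11:30.

Priya, Viktor, Yosef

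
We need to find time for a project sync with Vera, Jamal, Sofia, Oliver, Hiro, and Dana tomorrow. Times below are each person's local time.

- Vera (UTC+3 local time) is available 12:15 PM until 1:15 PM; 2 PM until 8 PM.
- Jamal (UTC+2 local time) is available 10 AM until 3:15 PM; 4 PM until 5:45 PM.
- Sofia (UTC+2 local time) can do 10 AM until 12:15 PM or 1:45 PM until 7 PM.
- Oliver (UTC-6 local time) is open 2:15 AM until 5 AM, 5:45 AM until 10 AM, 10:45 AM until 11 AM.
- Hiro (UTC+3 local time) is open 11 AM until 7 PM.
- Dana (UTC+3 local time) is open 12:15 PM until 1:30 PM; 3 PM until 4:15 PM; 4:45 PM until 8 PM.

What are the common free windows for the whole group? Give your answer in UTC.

09:15-10:15, 12:00-13:15, 14:00-15:45

Vera in UTC: 09:15-10:15, 11:00-17:00 (subtract 3h to convert from UTC+3).
Jamal in UTC: 08:00-13:15, 14:00-15:45 (subtract 2h to convert from UTC+2).
Sofia in UTC: 08:00-10:15, 11:45-17:00 (subtract 2h to convert from UTC+2).
Oliver in UTC: 08:15-11:00, 11:45-16:00, 16:45-17:00 (add 6h to convert from UTC-6).
Hiro in UTC: 08:00-16:00 (subtract 3h to convert from UTC+3).
Dana in UTC: 09:15-10:30, 12:00-13:15, 13:45-17:00 (subtract 3h to convert from UTC+3).
Vera ∩ Jamal: 09:15-10:15, 11:00-13:15, 14:00-15:45.
Vera ∩ Jamal ∩ Sofia: 09:15-10:15, 11:45-13:15, 14:00-15:45.
Vera ∩ Jamal ∩ Sofia ∩ Oliver: 09:15-10:15, 11:45-13:15, 14:00-15:45.
Vera ∩ Jamal ∩ Sofia ∩ Oliver ∩ Hiro: 09:15-10:15, 11:45-13:15, 14:00-15:45.
Vera ∩ Jamal ∩ Sofia ∩ Oliver ∩ Hiro ∩ Dana: 09:15-10:15, 12:00-13:15, 14:00-15:45.
Those are the intersection windows.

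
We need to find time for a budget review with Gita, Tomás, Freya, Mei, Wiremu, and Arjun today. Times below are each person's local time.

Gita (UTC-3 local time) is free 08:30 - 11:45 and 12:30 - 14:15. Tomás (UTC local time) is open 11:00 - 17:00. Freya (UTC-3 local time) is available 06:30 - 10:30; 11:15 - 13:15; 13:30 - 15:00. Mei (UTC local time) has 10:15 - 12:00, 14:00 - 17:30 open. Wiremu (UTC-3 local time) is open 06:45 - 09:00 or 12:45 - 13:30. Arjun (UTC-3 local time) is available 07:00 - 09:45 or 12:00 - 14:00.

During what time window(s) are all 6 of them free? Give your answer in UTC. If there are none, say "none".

Gita in UTC: 11:30-14:45, 15:30-17:15 (add 3h to convert from UTC-3).
Tomás in UTC: 11:00-17:00.
Freya in UTC: 09:30-13:30, 14:15-16:15, 16:30-18:00 (add 3h to convert from UTC-3).
Mei in UTC: 10:15-12:00, 14:00-17:30.
Wiremu in UTC: 09:45-12:00, 15:45-16:30 (add 3h to convert from UTC-3).
Arjun in UTC: 10:00-12:45, 15:00-17:00 (add 3h to convert from UTC-3).
Gita ∩ Tomás: 11:30-14:45, 15:30-17:00.
Gita ∩ Tomás ∩ Freya: 11:30-13:30, 14:15-14:45, 15:30-16:15, 16:30-17:00.
Gita ∩ Tomás ∩ Freya ∩ Mei: 11:30-12:00, 14:15-14:45, 15:30-16:15, 16:30-17:00.
Gita ∩ Tomás ∩ Freya ∩ Mei ∩ Wiremu: 11:30-12:00, 15:45-16:15.
Gita ∩ Tomás ∩ Freya ∩ Mei ∩ Wiremu ∩ Arjun: 11:30-12:00, 15:45-16:15.
So the common availability across everyone is 11:30-12:00, 15:45-16:15.

11:30-12:00, 15:45-16:15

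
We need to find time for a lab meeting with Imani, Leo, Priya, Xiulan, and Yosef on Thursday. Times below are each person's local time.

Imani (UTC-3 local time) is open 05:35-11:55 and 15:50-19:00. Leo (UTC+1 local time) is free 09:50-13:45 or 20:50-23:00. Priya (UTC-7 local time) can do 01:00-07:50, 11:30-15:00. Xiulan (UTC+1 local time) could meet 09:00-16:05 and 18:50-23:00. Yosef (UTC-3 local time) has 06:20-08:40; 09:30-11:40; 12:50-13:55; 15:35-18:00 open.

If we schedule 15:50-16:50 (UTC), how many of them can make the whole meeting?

Imani in UTC: 08:35-14:55, 18:50-22:00 (add 3h to convert from UTC-3).
Leo in UTC: 08:50-12:45, 19:50-22:00 (subtract 1h to convert from UTC+1).
Priya in UTC: 08:00-14:50, 18:30-22:00 (add 7h to convert from UTC-7).
Xiulan in UTC: 08:00-15:05, 17:50-22:00 (subtract 1h to convert from UTC+1).
Yosef in UTC: 09:20-11:40, 12:30-14:40, 15:50-16:55, 18:35-21:00 (add 3h to convert from UTC-3).
Yosef can make the full 15:50-16:50 slot — that's 1.

1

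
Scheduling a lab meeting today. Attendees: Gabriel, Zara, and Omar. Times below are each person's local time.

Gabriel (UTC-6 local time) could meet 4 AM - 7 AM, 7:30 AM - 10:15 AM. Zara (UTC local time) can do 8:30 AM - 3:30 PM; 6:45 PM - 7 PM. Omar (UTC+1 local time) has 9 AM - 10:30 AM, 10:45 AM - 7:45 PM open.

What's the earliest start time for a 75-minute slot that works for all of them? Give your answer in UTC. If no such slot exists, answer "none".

10:00

Gabriel in UTC: 10:00-13:00, 13:30-16:15 (add 6h to convert from UTC-6).
Zara in UTC: 08:30-15:30, 18:45-19:00.
Omar in UTC: 08:00-09:30, 09:45-18:45 (subtract 1h to convert from UTC+1).
Gabriel ∩ Zara: 10:00-13:00, 13:30-15:30.
Gabriel ∩ Zara ∩ Omar: 10:00-13:00, 13:30-15:30.
The first common window of at least 75 minutes is 10:00-13:00, so the earliest start is 10:00.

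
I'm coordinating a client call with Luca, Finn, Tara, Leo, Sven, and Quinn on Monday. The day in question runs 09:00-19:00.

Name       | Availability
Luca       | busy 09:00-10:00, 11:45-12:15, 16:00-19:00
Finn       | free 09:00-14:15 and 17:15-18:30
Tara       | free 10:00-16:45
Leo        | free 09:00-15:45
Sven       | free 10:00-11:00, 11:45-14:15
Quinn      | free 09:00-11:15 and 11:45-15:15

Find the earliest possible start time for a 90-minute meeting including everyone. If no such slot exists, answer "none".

12:15

Luca free: 10:00-11:45, 12:15-16:00 (invert busy blocks within the working day).
Finn free: 09:00-14:15, 17:15-18:30.
Tara free: 10:00-16:45.
Leo free: 09:00-15:45.
Sven free: 10:00-11:00, 11:45-14:15.
Quinn free: 09:00-11:15, 11:45-15:15.
Luca ∩ Finn: 10:00-11:45, 12:15-14:15.
Luca ∩ Finn ∩ Tara: 10:00-11:45, 12:15-14:15.
Luca ∩ Finn ∩ Tara ∩ Leo: 10:00-11:45, 12:15-14:15.
Luca ∩ Finn ∩ Tara ∩ Leo ∩ Sven: 10:00-11:00, 12:15-14:15.
Luca ∩ Finn ∩ Tara ∩ Leo ∩ Sven ∩ Quinn: 10:00-11:00, 12:15-14:15.
The first common window of at least 90 minutes is 12:15-14:15, so the earliest start is 12:15.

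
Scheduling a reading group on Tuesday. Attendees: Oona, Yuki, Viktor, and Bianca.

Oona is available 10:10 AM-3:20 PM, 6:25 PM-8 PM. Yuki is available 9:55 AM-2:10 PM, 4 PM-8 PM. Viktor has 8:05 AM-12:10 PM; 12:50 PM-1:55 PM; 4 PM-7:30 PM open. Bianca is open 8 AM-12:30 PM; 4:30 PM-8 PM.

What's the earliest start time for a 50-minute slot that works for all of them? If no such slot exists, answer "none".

Oona ∩ Yuki: 10:10-14:10, 18:25-20:00.
Oona ∩ Yuki ∩ Viktor: 10:10-12:10, 12:50-13:55, 18:25-19:30.
Oona ∩ Yuki ∩ Viktor ∩ Bianca: 10:10-12:10, 18:25-19:30.
The first common window of at least 50 minutes is 10:10-12:10, so the earliest start is 10:10.

10:10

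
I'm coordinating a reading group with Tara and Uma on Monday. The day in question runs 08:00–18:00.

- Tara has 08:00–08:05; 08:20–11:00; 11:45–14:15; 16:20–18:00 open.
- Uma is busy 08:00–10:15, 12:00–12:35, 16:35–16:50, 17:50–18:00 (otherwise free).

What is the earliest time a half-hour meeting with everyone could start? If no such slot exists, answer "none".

10:15

Tara free: 08:00-08:05, 08:20-11:00, 11:45-14:15, 16:20-18:00.
Uma free: 10:15-12:00, 12:35-16:35, 16:50-17:50 (invert busy blocks within the working day).
Tara ∩ Uma: 10:15-11:00, 11:45-12:00, 12:35-14:15, 16:20-16:35, 16:50-17:50.
The first common window of at least 30 minutes is 10:15-11:00, so the earliest start is 10:15.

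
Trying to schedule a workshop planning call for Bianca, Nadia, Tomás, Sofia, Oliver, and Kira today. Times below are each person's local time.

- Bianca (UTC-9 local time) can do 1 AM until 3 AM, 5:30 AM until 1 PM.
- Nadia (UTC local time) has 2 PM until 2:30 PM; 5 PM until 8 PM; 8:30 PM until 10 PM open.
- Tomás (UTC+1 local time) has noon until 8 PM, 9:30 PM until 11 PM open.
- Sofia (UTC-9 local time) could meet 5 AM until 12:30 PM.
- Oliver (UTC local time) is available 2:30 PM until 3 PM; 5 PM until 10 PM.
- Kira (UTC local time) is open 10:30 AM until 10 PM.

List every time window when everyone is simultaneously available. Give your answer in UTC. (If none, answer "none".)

17:00-19:00, 20:30-21:30

Bianca in UTC: 10:00-12:00, 14:30-22:00 (add 9h to convert from UTC-9).
Nadia in UTC: 14:00-14:30, 17:00-20:00, 20:30-22:00.
Tomás in UTC: 11:00-19:00, 20:30-22:00 (subtract 1h to convert from UTC+1).
Sofia in UTC: 14:00-21:30 (add 9h to convert from UTC-9).
Oliver in UTC: 14:30-15:00, 17:00-22:00.
Kira in UTC: 10:30-22:00.
Bianca ∩ Nadia: 17:00-20:00, 20:30-22:00.
Bianca ∩ Nadia ∩ Tomás: 17:00-19:00, 20:30-22:00.
Bianca ∩ Nadia ∩ Tomás ∩ Sofia: 17:00-19:00, 20:30-21:30.
Bianca ∩ Nadia ∩ Tomás ∩ Sofia ∩ Oliver: 17:00-19:00, 20:30-21:30.
Bianca ∩ Nadia ∩ Tomás ∩ Sofia ∩ Oliver ∩ Kira: 17:00-19:00, 20:30-21:30.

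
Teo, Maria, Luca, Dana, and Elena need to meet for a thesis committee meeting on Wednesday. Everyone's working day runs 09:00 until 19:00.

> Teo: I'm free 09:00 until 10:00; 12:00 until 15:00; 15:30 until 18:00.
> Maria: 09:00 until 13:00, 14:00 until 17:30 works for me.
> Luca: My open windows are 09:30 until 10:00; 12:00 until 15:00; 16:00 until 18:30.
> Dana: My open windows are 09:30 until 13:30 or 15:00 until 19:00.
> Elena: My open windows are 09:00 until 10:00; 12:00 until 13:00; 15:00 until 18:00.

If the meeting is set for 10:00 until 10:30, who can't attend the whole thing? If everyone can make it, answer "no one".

Teo: not fully free for 10:00-10:30. Maria: free for 10:00-10:30. Luca: not fully free for 10:00-10:30. Dana: free for 10:00-10:30. Elena: not fully free for 10:00-10:30.

Elena, Luca, Teo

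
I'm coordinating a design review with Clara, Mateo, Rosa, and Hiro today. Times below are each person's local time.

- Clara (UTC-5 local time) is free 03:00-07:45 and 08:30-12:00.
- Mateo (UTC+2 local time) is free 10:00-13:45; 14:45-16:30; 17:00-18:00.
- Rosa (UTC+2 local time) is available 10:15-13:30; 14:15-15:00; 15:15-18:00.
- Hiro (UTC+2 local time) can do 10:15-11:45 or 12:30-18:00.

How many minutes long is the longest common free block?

90

Clara in UTC: 08:00-12:45, 13:30-17:00 (add 5h to convert from UTC-5).
Mateo in UTC: 08:00-11:45, 12:45-14:30, 15:00-16:00 (subtract 2h to convert from UTC+2).
Rosa in UTC: 08:15-11:30, 12:15-13:00, 13:15-16:00 (subtract 2h to convert from UTC+2).
Hiro in UTC: 08:15-09:45, 10:30-16:00 (subtract 2h to convert from UTC+2).
Clara ∩ Mateo: 08:00-11:45, 13:30-14:30, 15:00-16:00.
Clara ∩ Mateo ∩ Rosa: 08:15-11:30, 13:30-14:30, 15:00-16:00.
Clara ∩ Mateo ∩ Rosa ∩ Hiro: 08:15-09:45, 10:30-11:30, 13:30-14:30, 15:00-16:00.
The longest is 08:15-09:45 at 90 minutes.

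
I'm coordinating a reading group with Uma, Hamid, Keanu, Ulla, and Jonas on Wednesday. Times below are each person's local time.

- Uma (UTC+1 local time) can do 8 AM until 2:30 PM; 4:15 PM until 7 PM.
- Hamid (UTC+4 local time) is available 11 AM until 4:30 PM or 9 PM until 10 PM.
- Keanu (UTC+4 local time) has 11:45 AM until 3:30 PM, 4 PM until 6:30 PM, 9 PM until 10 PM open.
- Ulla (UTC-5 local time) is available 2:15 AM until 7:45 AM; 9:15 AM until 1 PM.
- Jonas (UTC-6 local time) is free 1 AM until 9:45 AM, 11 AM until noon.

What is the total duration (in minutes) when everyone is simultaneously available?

Uma in UTC: 07:00-13:30, 15:15-18:00 (subtract 1h to convert from UTC+1).
Hamid in UTC: 07:00-12:30, 17:00-18:00 (subtract 4h to convert from UTC+4).
Keanu in UTC: 07:45-11:30, 12:00-14:30, 17:00-18:00 (subtract 4h to convert from UTC+4).
Ulla in UTC: 07:15-12:45, 14:15-18:00 (add 5h to convert from UTC-5).
Jonas in UTC: 07:00-15:45, 17:00-18:00 (add 6h to convert from UTC-6).
Uma ∩ Hamid: 07:00-12:30, 17:00-18:00.
Uma ∩ Hamid ∩ Keanu: 07:45-11:30, 12:00-12:30, 17:00-18:00.
Uma ∩ Hamid ∩ Keanu ∩ Ulla: 07:45-11:30, 12:00-12:30, 17:00-18:00.
Uma ∩ Hamid ∩ Keanu ∩ Ulla ∩ Jonas: 07:45-11:30, 12:00-12:30, 17:00-18:00.
Summing the common windows: 225 + 30 + 60 = 315 minutes.

315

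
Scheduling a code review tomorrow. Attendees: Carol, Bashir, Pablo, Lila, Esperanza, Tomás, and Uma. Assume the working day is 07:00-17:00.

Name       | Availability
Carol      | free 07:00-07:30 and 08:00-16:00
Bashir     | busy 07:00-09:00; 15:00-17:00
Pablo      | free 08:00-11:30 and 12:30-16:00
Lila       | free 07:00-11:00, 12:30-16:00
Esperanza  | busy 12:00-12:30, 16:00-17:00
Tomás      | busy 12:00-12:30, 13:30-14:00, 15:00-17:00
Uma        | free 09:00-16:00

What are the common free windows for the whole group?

09:00-11:00, 12:30-13:30, 14:00-15:00

Carol free: 07:00-07:30, 08:00-16:00.
Bashir free: 09:00-15:00 (invert busy blocks within the working day).
Pablo free: 08:00-11:30, 12:30-16:00.
Lila free: 07:00-11:00, 12:30-16:00.
Esperanza free: 07:00-12:00, 12:30-16:00 (invert busy blocks within the working day).
Tomás free: 07:00-12:00, 12:30-13:30, 14:00-15:00 (invert busy blocks within the working day).
Uma free: 09:00-16:00.
Carol ∩ Bashir: 09:00-15:00.
Carol ∩ Bashir ∩ Pablo: 09:00-11:30, 12:30-15:00.
Carol ∩ Bashir ∩ Pablo ∩ Lila: 09:00-11:00, 12:30-15:00.
Carol ∩ Bashir ∩ Pablo ∩ Lila ∩ Esperanza: 09:00-11:00, 12:30-15:00.
Carol ∩ Bashir ∩ Pablo ∩ Lila ∩ Esperanza ∩ Tomás: 09:00-11:00, 12:30-13:30, 14:00-15:00.
Carol ∩ Bashir ∩ Pablo ∩ Lila ∩ Esperanza ∩ Tomás ∩ Uma: 09:00-11:00, 12:30-13:30, 14:00-15:00.
Those are the intersection windows.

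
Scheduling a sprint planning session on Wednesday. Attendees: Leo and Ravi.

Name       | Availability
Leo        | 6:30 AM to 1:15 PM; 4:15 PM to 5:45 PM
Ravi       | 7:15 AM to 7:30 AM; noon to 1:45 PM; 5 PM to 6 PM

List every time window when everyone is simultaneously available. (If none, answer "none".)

Leo ∩ Ravi: 07:15-07:30, 12:00-13:15, 17:00-17:45.

07:15-07:30, 12:00-13:15, 17:00-17:45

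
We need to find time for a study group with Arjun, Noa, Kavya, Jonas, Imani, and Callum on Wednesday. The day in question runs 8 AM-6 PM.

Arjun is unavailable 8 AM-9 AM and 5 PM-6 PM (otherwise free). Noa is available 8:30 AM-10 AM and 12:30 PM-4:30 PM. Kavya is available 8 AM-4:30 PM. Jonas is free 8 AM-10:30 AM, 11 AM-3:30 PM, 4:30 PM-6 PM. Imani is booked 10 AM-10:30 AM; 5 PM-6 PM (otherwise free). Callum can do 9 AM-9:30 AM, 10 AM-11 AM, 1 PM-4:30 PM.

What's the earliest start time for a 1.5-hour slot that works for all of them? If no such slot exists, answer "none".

13:00

Arjun free: 09:00-17:00 (invert busy blocks within the working day).
Noa free: 08:30-10:00, 12:30-16:30.
Kavya free: 08:00-16:30.
Jonas free: 08:00-10:30, 11:00-15:30, 16:30-18:00.
Imani free: 08:00-10:00, 10:30-17:00 (invert busy blocks within the working day).
Callum free: 09:00-09:30, 10:00-11:00, 13:00-16:30.
Arjun ∩ Noa: 09:00-10:00, 12:30-16:30.
Arjun ∩ Noa ∩ Kavya: 09:00-10:00, 12:30-16:30.
Arjun ∩ Noa ∩ Kavya ∩ Jonas: 09:00-10:00, 12:30-15:30.
Arjun ∩ Noa ∩ Kavya ∩ Jonas ∩ Imani: 09:00-10:00, 12:30-15:30.
Arjun ∩ Noa ∩ Kavya ∩ Jonas ∩ Imani ∩ Callum: 09:00-09:30, 13:00-15:30.
Those are the intersection windows.
The first common window of at least 90 minutes is 13:00-15:30, so the earliest start is 13:00.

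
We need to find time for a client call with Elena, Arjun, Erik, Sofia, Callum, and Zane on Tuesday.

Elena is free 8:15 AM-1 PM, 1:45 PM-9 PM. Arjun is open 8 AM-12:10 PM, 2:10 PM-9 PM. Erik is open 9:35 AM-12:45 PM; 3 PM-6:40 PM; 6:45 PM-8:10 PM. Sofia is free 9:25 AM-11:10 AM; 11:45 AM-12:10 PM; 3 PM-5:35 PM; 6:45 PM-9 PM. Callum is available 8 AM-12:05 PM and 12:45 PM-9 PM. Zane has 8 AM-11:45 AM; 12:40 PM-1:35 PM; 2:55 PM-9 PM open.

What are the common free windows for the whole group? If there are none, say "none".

Elena ∩ Arjun: 08:15-12:10, 14:10-21:00.
Elena ∩ Arjun ∩ Erik: 09:35-12:10, 15:00-18:40, 18:45-20:10.
Elena ∩ Arjun ∩ Erik ∩ Sofia: 09:35-11:10, 11:45-12:10, 15:00-17:35, 18:45-20:10.
Elena ∩ Arjun ∩ Erik ∩ Sofia ∩ Callum: 09:35-11:10, 11:45-12:05, 15:00-17:35, 18:45-20:10.
Elena ∩ Arjun ∩ Erik ∩ Sofia ∩ Callum ∩ Zane: 09:35-11:10, 15:00-17:35, 18:45-20:10.

09:35-11:10, 15:00-17:35, 18:45-20:10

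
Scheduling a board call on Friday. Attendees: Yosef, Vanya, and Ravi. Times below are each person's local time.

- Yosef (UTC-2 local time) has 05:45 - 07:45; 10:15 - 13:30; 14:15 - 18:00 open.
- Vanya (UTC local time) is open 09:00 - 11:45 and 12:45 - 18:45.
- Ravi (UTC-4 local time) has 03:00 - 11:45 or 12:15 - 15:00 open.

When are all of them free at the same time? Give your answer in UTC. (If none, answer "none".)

Yosef in UTC: 07:45-09:45, 12:15-15:30, 16:15-20:00 (add 2h to convert from UTC-2).
Vanya in UTC: 09:00-11:45, 12:45-18:45.
Ravi in UTC: 07:00-15:45, 16:15-19:00 (add 4h to convert from UTC-4).
Yosef ∩ Vanya: 09:00-09:45, 12:45-15:30, 16:15-18:45.
Yosef ∩ Vanya ∩ Ravi: 09:00-09:45, 12:45-15:30, 16:15-18:45.
Those are the intersection windows.

09:00-09:45, 12:45-15:30, 16:15-18:45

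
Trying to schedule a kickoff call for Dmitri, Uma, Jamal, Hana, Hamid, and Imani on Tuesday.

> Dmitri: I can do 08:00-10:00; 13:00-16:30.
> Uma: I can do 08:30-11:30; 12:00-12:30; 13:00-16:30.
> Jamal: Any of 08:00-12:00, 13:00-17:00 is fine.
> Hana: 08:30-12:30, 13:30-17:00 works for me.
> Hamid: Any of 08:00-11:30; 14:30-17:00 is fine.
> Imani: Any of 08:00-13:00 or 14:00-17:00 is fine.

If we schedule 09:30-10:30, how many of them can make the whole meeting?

5

Uma, Jamal, Hana, Hamid, and Imani can make the full 09:30-10:30 slot — that's 5.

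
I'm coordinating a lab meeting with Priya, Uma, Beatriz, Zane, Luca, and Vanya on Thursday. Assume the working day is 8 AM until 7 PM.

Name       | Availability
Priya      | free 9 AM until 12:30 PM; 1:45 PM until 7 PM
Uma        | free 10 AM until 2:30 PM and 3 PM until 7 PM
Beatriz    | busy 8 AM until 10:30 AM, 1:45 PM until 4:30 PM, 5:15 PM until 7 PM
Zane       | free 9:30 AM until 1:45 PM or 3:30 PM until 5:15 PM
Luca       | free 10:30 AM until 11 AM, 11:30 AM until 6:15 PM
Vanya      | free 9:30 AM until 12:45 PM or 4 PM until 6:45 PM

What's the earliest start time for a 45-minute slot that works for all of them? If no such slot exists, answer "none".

Priya free: 09:00-12:30, 13:45-19:00.
Uma free: 10:00-14:30, 15:00-19:00.
Beatriz free: 10:30-13:45, 16:30-17:15 (invert busy blocks within the working day).
Zane free: 09:30-13:45, 15:30-17:15.
Luca free: 10:30-11:00, 11:30-18:15.
Vanya free: 09:30-12:45, 16:00-18:45.
Priya ∩ Uma: 10:00-12:30, 13:45-14:30, 15:00-19:00.
Priya ∩ Uma ∩ Beatriz: 10:30-12:30, 16:30-17:15.
Priya ∩ Uma ∩ Beatriz ∩ Zane: 10:30-12:30, 16:30-17:15.
Priya ∩ Uma ∩ Beatriz ∩ Zane ∩ Luca: 10:30-11:00, 11:30-12:30, 16:30-17:15.
Priya ∩ Uma ∩ Beatriz ∩ Zane ∩ Luca ∩ Vanya: 10:30-11:00, 11:30-12:30, 16:30-17:15.
The first common window of at least 45 minutes is 11:30-12:30, so the earliest start is 11:30.

11:30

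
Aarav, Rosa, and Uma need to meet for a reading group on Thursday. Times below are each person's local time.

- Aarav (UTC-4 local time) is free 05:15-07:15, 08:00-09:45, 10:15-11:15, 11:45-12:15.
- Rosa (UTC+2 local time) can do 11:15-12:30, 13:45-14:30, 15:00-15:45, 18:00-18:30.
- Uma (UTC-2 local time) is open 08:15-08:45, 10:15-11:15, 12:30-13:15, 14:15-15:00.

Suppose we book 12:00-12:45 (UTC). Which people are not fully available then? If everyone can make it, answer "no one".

Aarav in UTC: 09:15-11:15, 12:00-13:45, 14:15-15:15, 15:45-16:15 (add 4h to convert from UTC-4).
Rosa in UTC: 09:15-10:30, 11:45-12:30, 13:00-13:45, 16:00-16:30 (subtract 2h to convert from UTC+2).
Uma in UTC: 10:15-10:45, 12:15-13:15, 14:30-15:15, 16:15-17:00 (add 2h to convert from UTC-2).
Aarav: free for 12:00-12:45. Rosa: not fully free for 12:00-12:45. Uma: not fully free for 12:00-12:45.

Rosa, Uma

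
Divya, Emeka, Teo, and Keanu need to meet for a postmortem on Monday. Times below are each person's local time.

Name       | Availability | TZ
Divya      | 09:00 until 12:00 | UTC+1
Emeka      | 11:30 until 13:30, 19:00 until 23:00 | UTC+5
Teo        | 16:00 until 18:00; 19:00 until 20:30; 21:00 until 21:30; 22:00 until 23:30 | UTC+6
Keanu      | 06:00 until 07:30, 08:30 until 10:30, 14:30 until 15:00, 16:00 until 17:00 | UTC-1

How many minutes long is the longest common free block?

0

Divya in UTC: 08:00-11:00 (subtract 1h to convert from UTC+1).
Emeka in UTC: 06:30-08:30, 14:00-18:00 (subtract 5h to convert from UTC+5).
Teo in UTC: 10:00-12:00, 13:00-14:30, 15:00-15:30, 16:00-17:30 (subtract 6h to convert from UTC+6).
Keanu in UTC: 07:00-08:30, 09:30-11:30, 15:30-16:00, 17:00-18:00 (add 1h to convert from UTC-1).
Divya ∩ Emeka: 08:00-08:30.
Divya ∩ Emeka ∩ Teo: ∅.
Divya ∩ Emeka ∩ Teo ∩ Keanu: ∅.
There is no time when everyone is free.
No common window exists, so the longest block is 0 minutes.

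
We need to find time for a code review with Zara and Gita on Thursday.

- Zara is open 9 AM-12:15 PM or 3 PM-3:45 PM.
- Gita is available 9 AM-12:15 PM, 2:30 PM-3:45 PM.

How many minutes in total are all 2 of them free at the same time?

240

Zara ∩ Gita: 09:00-12:15, 15:00-15:45.
Summing the common windows: 195 + 45 = 240 minutes.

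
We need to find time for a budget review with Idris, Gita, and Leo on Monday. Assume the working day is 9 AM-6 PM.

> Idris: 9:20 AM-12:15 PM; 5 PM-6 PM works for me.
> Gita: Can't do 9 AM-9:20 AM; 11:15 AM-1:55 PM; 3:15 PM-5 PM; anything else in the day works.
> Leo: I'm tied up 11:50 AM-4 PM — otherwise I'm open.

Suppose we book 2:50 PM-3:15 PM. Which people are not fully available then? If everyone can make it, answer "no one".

Idris, Leo

Idris free: 09:20-12:15, 17:00-18:00.
Gita free: 09:20-11:15, 13:55-15:15, 17:00-18:00 (invert busy blocks within the working day).
Leo free: 09:00-11:50, 16:00-18:00 (invert busy blocks within the working day).
Idris: not fully free for 14:50-15:15. Gita: free for 14:50-15:15. Leo: not fully free for 14:50-15:15.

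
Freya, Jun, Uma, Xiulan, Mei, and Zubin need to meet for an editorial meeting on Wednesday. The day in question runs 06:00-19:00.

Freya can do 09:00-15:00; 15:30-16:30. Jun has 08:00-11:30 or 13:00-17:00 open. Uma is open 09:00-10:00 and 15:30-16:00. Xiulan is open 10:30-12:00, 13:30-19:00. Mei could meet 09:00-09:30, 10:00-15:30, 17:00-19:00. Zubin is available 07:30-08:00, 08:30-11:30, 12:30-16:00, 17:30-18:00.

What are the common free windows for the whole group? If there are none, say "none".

none

Freya ∩ Jun: 09:00-11:30, 13:00-15:00, 15:30-16:30.
Freya ∩ Jun ∩ Uma: 09:00-10:00, 15:30-16:00.
Freya ∩ Jun ∩ Uma ∩ Xiulan: 15:30-16:00.
Freya ∩ Jun ∩ Uma ∩ Xiulan ∩ Mei: ∅.
Freya ∩ Jun ∩ Uma ∩ Xiulan ∩ Mei ∩ Zubin: ∅.
There is no time when everyone is free.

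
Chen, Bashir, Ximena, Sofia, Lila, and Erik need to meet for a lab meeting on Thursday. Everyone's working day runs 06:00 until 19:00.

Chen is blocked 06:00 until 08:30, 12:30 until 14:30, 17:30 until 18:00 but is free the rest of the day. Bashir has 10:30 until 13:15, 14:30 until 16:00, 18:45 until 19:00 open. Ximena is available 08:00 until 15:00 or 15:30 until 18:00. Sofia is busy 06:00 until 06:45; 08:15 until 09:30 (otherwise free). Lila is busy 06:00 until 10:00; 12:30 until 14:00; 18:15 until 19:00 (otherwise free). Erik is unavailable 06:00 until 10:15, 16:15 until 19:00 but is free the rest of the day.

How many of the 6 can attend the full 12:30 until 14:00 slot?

3

Chen free: 08:30-12:30, 14:30-17:30, 18:00-19:00 (invert busy blocks within the working day).
Bashir free: 10:30-13:15, 14:30-16:00, 18:45-19:00.
Ximena free: 08:00-15:00, 15:30-18:00.
Sofia free: 06:45-08:15, 09:30-19:00 (invert busy blocks within the working day).
Lila free: 10:00-12:30, 14:00-18:15 (invert busy blocks within the working day).
Erik free: 10:15-16:15 (invert busy blocks within the working day).
Ximena, Sofia, and Erik can make the full 12:30-14:00 slot — that's 3.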